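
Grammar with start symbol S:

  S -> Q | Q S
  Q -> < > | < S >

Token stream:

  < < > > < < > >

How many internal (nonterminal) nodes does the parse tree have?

[S [Q < [S [Q < >]] >] [S [Q < [S [Q < >]] >]]]

8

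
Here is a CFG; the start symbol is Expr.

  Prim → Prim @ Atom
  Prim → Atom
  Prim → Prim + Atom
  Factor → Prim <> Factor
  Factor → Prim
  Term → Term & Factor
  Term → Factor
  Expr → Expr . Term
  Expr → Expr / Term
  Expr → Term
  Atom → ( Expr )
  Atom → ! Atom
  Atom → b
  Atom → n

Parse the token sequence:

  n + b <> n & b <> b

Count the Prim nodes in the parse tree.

[Expr [Term [Term [Factor [Prim [Prim [Atom n]] + [Atom b]] <> [Factor [Prim [Atom n]]]]] & [Factor [Prim [Atom b]] <> [Factor [Prim [Atom b]]]]]]

5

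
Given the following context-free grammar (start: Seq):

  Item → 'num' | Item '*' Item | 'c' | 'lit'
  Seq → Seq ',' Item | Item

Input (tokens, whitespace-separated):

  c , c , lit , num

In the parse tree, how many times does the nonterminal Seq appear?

4

[Seq [Seq [Seq [Seq [Item c]] , [Item c]] , [Item lit]] , [Item num]]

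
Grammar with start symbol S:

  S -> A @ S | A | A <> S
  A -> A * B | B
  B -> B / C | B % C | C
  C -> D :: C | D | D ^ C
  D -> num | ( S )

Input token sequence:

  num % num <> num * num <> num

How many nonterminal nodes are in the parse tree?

22

[S [A [B [B [C [D num]]] % [C [D num]]]] <> [S [A [A [B [C [D num]]]] * [B [C [D num]]]] <> [S [A [B [C [D num]]]]]]]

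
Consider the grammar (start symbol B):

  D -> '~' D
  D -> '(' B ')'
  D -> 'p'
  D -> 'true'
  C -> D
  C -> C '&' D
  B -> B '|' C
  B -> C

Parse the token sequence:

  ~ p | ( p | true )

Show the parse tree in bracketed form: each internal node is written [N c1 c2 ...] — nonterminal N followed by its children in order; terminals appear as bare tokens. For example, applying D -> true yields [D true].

B
B | C
C | C
D | C
~ D | C
~ p | C
~ p | D
~ p | ( B )
~ p | ( B | C )
~ p | ( C | C )
~ p | ( D | C )
~ p | ( p | C )
~ p | ( p | D )
~ p | ( p | true )

[B [B [C [D ~ [D p]]]] | [C [D ( [B [B [C [D p]]] | [C [D true]]] )]]]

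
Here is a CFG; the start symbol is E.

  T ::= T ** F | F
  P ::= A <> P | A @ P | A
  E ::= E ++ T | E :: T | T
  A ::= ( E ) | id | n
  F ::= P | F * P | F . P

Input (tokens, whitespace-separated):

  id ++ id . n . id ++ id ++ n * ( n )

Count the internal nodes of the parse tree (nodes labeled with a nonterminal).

[E [E [E [E [T [F [P [A id]]]]] ++ [T [F [F [F [P [A id]]] . [P [A n]]] . [P [A id]]]]] ++ [T [F [P [A id]]]]] ++ [T [F [F [P [A n]]] * [P [A ( [E [T [F [P [A n]]]]] )]]]]]

34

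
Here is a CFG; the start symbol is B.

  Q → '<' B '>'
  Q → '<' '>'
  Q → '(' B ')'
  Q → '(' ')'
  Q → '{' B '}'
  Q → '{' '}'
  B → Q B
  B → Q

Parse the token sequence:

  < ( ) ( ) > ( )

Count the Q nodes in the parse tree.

4

[B [Q < [B [Q ( )] [B [Q ( )]]] >] [B [Q ( )]]]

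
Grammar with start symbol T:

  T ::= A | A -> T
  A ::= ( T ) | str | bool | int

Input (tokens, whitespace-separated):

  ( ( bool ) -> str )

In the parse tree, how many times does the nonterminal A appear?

[T [A ( [T [A ( [T [A bool]] )] -> [T [A str]]] )]]

4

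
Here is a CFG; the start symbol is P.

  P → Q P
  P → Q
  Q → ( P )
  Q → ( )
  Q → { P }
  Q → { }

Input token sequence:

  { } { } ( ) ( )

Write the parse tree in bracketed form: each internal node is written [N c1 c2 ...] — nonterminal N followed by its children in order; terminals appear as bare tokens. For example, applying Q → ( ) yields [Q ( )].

P
Q P
{ } P
{ } Q P
{ } { } P
{ } { } Q P
{ } { } ( ) P
{ } { } ( ) Q
{ } { } ( ) ( )

[P [Q { }] [P [Q { }] [P [Q ( )] [P [Q ( )]]]]]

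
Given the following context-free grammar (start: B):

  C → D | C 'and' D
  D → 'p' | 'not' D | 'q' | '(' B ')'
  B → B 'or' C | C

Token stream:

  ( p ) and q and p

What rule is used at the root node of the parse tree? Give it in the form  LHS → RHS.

[B [C [C [C [D ( [B [C [D p]]] )]] and [D q]] and [D p]]]

B → C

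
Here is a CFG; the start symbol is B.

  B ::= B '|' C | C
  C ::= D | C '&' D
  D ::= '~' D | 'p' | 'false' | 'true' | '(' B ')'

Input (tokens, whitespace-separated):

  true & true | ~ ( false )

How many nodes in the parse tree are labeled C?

[B [B [C [C [D true]] & [D true]]] | [C [D ~ [D ( [B [C [D false]]] )]]]]

4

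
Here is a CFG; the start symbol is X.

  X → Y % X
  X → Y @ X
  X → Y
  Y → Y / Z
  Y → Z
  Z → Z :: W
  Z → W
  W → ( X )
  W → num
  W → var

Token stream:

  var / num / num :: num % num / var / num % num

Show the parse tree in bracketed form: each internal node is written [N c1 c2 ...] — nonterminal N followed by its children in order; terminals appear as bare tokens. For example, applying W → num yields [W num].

[X [Y [Y [Y [Z [W var]]] / [Z [W num]]] / [Z [Z [W num]] :: [W num]]] % [X [Y [Y [Y [Z [W num]]] / [Z [W var]]] / [Z [W num]]] % [X [Y [Z [W num]]]]]]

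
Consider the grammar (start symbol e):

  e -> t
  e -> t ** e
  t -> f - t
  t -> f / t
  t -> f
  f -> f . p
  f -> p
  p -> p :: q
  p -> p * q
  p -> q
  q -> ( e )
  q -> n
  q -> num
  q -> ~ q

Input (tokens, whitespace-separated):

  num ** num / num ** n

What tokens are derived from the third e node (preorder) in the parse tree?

[e [t [f [p [q num]]]] ** [e [t [f [p [q num]]] / [t [f [p [q num]]]]] ** [e [t [f [p [q n]]]]]]]

n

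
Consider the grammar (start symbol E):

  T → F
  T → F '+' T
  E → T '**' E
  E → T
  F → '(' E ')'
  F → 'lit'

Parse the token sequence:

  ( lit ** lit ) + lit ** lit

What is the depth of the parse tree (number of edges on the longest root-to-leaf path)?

[E [T [F ( [E [T [F lit]] ** [E [T [F lit]]]] )] + [T [F lit]]] ** [E [T [F lit]]]]

7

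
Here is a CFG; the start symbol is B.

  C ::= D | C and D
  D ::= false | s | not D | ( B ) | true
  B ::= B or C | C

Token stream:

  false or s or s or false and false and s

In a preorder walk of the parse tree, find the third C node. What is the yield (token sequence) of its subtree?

[B [B [B [B [C [D false]]] or [C [D s]]] or [C [D s]]] or [C [C [C [D false]] and [D false]] and [D s]]]

s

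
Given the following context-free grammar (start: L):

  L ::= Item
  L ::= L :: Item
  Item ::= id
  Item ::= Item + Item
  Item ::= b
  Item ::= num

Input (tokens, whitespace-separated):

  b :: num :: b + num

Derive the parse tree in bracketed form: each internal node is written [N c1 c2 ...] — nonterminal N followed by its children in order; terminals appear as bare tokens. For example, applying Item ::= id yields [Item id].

[L [L [L [Item b]] :: [Item num]] :: [Item [Item b] + [Item num]]]

L
L :: Item
L :: Item :: Item
Item :: Item :: Item
b :: Item :: Item
b :: num :: Item
b :: num :: Item + Item
b :: num :: b + Item
b :: num :: b + num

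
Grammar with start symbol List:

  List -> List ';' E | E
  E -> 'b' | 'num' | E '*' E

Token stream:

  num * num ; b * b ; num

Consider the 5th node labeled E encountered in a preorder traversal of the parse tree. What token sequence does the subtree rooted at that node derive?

[List [List [List [E [E num] * [E num]]] ; [E [E b] * [E b]]] ; [E num]]

b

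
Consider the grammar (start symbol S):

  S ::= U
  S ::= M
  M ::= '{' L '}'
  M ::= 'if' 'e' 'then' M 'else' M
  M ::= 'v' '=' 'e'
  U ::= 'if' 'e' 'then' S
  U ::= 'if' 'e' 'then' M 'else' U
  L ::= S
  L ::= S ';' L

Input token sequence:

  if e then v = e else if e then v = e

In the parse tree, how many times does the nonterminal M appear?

[S [U if e then [M v = e] else [U if e then [S [M v = e]]]]]

2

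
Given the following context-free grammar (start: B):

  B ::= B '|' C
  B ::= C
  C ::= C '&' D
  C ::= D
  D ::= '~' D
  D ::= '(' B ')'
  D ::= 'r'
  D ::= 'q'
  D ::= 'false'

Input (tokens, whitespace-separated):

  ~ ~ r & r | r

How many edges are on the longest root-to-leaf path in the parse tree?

7

[B [B [C [C [D ~ [D ~ [D r]]]] & [D r]]] | [C [D r]]]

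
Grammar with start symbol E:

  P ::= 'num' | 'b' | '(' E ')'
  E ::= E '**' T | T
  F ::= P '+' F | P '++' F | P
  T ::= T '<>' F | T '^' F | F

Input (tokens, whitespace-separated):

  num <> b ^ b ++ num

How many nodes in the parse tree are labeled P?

[E [T [T [T [F [P num]]] <> [F [P b]]] ^ [F [P b] ++ [F [P num]]]]]

4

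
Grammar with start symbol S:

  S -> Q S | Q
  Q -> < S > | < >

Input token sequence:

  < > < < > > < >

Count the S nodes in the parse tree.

4

[S [Q < >] [S [Q < [S [Q < >]] >] [S [Q < >]]]]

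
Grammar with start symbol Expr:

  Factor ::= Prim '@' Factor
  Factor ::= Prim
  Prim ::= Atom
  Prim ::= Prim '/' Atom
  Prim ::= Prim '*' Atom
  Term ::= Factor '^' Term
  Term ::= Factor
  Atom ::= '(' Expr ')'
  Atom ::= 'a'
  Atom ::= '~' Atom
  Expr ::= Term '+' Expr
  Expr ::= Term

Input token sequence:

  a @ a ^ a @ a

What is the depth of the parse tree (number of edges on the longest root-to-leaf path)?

7

[Expr [Term [Factor [Prim [Atom a]] @ [Factor [Prim [Atom a]]]] ^ [Term [Factor [Prim [Atom a]] @ [Factor [Prim [Atom a]]]]]]]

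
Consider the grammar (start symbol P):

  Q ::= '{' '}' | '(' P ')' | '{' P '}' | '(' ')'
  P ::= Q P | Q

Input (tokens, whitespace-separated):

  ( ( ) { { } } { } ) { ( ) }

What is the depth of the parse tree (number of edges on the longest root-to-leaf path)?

[P [Q ( [P [Q ( )] [P [Q { [P [Q { }]] }] [P [Q { }]]]] )] [P [Q { [P [Q ( )]] }]]]

7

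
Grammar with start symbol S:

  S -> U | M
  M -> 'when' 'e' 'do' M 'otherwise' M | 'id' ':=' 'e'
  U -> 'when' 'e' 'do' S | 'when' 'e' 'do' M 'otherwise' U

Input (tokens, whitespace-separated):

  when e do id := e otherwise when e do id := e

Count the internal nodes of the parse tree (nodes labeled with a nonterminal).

[S [U when e do [M id := e] otherwise [U when e do [S [M id := e]]]]]

6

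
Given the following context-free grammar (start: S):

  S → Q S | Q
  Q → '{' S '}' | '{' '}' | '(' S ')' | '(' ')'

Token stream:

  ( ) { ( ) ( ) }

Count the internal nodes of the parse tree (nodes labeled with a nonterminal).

[S [Q ( )] [S [Q { [S [Q ( )] [S [Q ( )]]] }]]]

8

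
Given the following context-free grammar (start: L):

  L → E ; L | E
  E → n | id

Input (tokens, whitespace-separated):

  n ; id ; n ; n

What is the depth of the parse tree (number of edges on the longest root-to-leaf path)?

5

[L [E n] ; [L [E id] ; [L [E n] ; [L [E n]]]]]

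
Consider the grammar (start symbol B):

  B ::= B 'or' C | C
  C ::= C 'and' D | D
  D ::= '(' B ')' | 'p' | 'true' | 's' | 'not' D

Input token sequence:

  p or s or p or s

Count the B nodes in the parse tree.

4

[B [B [B [B [C [D p]]] or [C [D s]]] or [C [D p]]] or [C [D s]]]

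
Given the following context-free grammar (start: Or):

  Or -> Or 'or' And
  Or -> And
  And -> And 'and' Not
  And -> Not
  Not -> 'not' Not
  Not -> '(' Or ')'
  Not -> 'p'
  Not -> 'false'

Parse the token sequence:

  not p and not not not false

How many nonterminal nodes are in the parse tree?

[Or [And [And [Not not [Not p]]] and [Not not [Not not [Not not [Not false]]]]]]

9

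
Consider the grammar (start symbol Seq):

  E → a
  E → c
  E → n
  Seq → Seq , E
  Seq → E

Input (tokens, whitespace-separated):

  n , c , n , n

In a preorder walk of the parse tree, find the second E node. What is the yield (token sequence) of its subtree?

[Seq [Seq [Seq [Seq [E n]] , [E c]] , [E n]] , [E n]]

c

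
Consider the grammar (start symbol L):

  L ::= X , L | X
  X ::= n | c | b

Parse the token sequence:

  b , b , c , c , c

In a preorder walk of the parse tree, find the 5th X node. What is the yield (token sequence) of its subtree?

c

[L [X b] , [L [X b] , [L [X c] , [L [X c] , [L [X c]]]]]]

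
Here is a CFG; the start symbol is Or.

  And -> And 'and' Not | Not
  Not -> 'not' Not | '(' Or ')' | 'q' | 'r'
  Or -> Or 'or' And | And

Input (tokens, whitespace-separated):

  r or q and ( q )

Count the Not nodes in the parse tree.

4

[Or [Or [And [Not r]]] or [And [And [Not q]] and [Not ( [Or [And [Not q]]] )]]]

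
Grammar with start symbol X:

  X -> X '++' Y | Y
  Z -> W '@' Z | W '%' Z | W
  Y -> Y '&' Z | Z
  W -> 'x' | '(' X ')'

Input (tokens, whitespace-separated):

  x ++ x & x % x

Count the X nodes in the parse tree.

[X [X [Y [Z [W x]]]] ++ [Y [Y [Z [W x]]] & [Z [W x] % [Z [W x]]]]]

2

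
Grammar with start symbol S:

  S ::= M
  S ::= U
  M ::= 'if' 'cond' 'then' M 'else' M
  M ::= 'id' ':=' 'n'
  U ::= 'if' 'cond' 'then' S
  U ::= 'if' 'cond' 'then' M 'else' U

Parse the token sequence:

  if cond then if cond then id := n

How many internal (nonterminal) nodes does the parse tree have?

[S [U if cond then [S [U if cond then [S [M id := n]]]]]]

6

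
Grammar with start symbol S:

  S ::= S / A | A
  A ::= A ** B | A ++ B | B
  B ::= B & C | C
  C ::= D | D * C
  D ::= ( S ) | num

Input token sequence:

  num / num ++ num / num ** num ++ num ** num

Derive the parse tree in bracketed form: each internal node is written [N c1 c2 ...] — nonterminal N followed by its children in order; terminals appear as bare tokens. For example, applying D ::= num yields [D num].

[S [S [S [A [B [C [D num]]]]] / [A [A [B [C [D num]]]] ++ [B [C [D num]]]]] / [A [A [A [A [B [C [D num]]]] ** [B [C [D num]]]] ++ [B [C [D num]]]] ** [B [C [D num]]]]]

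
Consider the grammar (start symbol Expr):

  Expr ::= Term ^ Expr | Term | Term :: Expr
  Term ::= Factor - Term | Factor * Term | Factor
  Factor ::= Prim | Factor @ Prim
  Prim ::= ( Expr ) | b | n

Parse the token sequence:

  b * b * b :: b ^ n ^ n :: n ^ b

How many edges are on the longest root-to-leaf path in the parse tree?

9

[Expr [Term [Factor [Prim b]] * [Term [Factor [Prim b]] * [Term [Factor [Prim b]]]]] :: [Expr [Term [Factor [Prim b]]] ^ [Expr [Term [Factor [Prim n]]] ^ [Expr [Term [Factor [Prim n]]] :: [Expr [Term [Factor [Prim n]]] ^ [Expr [Term [Factor [Prim b]]]]]]]]]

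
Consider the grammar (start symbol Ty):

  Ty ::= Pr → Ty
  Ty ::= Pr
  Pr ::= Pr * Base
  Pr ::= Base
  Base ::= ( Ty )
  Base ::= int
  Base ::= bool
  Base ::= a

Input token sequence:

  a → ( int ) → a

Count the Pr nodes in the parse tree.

[Ty [Pr [Base a]] → [Ty [Pr [Base ( [Ty [Pr [Base int]]] )]] → [Ty [Pr [Base a]]]]]

4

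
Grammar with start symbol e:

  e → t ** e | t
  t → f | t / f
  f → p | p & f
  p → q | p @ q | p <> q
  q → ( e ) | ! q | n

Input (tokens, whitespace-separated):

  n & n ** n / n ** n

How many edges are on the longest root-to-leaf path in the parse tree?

7

[e [t [f [p [q n]] & [f [p [q n]]]]] ** [e [t [t [f [p [q n]]]] / [f [p [q n]]]] ** [e [t [f [p [q n]]]]]]]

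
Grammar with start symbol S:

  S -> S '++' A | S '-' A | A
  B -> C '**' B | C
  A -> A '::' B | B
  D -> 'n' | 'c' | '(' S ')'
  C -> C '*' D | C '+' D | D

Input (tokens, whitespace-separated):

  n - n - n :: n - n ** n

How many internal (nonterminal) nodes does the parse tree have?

27

[S [S [S [S [A [B [C [D n]]]]] - [A [B [C [D n]]]]] - [A [A [B [C [D n]]]] :: [B [C [D n]]]]] - [A [B [C [D n]] ** [B [C [D n]]]]]]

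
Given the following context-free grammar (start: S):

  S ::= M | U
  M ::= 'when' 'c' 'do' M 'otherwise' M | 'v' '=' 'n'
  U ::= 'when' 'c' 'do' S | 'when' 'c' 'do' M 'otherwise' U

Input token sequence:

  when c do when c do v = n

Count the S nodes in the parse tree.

[S [U when c do [S [U when c do [S [M v = n]]]]]]

3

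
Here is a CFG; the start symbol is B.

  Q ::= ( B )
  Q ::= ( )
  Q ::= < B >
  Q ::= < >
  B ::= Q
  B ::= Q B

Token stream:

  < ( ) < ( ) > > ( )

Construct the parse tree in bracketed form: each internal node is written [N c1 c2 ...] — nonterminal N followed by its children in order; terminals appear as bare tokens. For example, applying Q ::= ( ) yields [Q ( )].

B
Q B
< B > B
< Q B > B
< ( ) B > B
< ( ) Q > B
< ( ) < B > > B
< ( ) < Q > > B
< ( ) < ( ) > > B
< ( ) < ( ) > > Q
< ( ) < ( ) > > ( )

[B [Q < [B [Q ( )] [B [Q < [B [Q ( )]] >]]] >] [B [Q ( )]]]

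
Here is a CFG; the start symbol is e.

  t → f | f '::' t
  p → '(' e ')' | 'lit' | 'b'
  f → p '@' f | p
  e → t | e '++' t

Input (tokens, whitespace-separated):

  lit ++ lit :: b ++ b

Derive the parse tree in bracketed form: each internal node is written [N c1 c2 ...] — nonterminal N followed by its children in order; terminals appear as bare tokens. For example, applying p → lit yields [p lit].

e
e ++ t
e ++ t ++ t
t ++ t ++ t
f ++ t ++ t
p ++ t ++ t
lit ++ t ++ t
lit ++ f :: t ++ t
lit ++ p :: t ++ t
lit ++ lit :: t ++ t
lit ++ lit :: f ++ t
lit ++ lit :: p ++ t
lit ++ lit :: b ++ t
lit ++ lit :: b ++ f
lit ++ lit :: b ++ p
lit ++ lit :: b ++ b

[e [e [e [t [f [p lit]]]] ++ [t [f [p lit]] :: [t [f [p b]]]]] ++ [t [f [p b]]]]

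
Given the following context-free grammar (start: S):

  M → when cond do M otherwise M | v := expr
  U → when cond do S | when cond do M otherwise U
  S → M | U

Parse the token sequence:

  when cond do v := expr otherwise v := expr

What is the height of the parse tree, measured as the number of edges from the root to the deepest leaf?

[S [M when cond do [M v := expr] otherwise [M v := expr]]]

3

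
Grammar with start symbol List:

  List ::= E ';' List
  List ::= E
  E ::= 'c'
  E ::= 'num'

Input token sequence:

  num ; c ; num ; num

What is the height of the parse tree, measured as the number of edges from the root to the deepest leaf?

[List [E num] ; [List [E c] ; [List [E num] ; [List [E num]]]]]

5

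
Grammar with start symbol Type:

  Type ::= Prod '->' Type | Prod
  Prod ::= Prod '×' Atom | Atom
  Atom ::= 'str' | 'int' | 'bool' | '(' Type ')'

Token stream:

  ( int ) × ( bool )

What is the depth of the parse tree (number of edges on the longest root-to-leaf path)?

7

[Type [Prod [Prod [Atom ( [Type [Prod [Atom int]]] )]] × [Atom ( [Type [Prod [Atom bool]]] )]]]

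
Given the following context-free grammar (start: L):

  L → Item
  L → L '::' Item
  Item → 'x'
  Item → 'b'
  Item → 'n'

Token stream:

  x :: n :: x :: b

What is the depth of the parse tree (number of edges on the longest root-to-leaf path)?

[L [L [L [L [Item x]] :: [Item n]] :: [Item x]] :: [Item b]]

5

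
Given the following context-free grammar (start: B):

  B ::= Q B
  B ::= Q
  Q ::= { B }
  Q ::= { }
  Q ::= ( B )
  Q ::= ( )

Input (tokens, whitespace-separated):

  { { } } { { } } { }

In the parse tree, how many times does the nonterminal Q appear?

[B [Q { [B [Q { }]] }] [B [Q { [B [Q { }]] }] [B [Q { }]]]]

5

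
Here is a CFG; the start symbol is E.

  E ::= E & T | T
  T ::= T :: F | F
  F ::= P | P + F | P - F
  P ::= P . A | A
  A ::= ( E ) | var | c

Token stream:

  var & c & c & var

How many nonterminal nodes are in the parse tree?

20

[E [E [E [E [T [F [P [A var]]]]] & [T [F [P [A c]]]]] & [T [F [P [A c]]]]] & [T [F [P [A var]]]]]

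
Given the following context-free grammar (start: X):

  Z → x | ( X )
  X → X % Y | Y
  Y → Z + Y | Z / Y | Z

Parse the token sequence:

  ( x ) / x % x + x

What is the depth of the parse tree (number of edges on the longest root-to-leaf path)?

[X [X [Y [Z ( [X [Y [Z x]]] )] / [Y [Z x]]]] % [Y [Z x] + [Y [Z x]]]]

7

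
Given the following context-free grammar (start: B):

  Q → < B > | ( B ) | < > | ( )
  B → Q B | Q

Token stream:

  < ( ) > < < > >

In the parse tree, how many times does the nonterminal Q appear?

4

[B [Q < [B [Q ( )]] >] [B [Q < [B [Q < >]] >]]]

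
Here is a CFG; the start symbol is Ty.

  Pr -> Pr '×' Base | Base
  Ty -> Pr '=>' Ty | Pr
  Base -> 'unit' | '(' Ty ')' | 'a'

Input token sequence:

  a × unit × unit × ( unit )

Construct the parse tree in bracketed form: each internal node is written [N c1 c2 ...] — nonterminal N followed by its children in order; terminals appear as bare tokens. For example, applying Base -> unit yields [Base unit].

[Ty [Pr [Pr [Pr [Pr [Base a]] × [Base unit]] × [Base unit]] × [Base ( [Ty [Pr [Base unit]]] )]]]

Ty
Pr
Pr × Base
Pr × Base × Base
Pr × Base × Base × Base
Base × Base × Base × Base
a × Base × Base × Base
a × unit × Base × Base
a × unit × unit × Base
a × unit × unit × ( Ty )
a × unit × unit × ( Pr )
a × unit × unit × ( Base )
a × unit × unit × ( unit )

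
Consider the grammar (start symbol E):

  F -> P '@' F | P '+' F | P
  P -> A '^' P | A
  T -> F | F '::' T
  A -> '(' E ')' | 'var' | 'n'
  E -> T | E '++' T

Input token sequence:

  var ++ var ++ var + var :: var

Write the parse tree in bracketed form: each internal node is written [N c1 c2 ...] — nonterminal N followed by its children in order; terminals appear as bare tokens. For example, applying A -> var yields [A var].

E
E ++ T
E ++ T ++ T
T ++ T ++ T
F ++ T ++ T
P ++ T ++ T
A ++ T ++ T
var ++ T ++ T
var ++ F ++ T
var ++ P ++ T
var ++ A ++ T
var ++ var ++ T
var ++ var ++ F :: T
var ++ var ++ P + F :: T
var ++ var ++ A + F :: T
var ++ var ++ var + F :: T
var ++ var ++ var + P :: T
var ++ var ++ var + A :: T
var ++ var ++ var + var :: T
var ++ var ++ var + var :: F
var ++ var ++ var + var :: P
var ++ var ++ var + var :: A
var ++ var ++ var + var :: var

[E [E [E [T [F [P [A var]]]]] ++ [T [F [P [A var]]]]] ++ [T [F [P [A var]] + [F [P [A var]]]] :: [T [F [P [A var]]]]]]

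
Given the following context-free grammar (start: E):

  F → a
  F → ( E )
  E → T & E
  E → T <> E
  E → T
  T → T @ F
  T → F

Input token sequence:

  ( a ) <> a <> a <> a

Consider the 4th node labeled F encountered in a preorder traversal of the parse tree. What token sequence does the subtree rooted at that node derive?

[E [T [F ( [E [T [F a]]] )]] <> [E [T [F a]] <> [E [T [F a]] <> [E [T [F a]]]]]]

a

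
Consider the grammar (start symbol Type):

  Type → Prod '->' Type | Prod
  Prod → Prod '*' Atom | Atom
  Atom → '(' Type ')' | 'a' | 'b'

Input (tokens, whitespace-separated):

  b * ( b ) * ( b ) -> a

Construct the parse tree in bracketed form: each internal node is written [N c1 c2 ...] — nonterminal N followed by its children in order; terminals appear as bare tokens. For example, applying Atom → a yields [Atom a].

Type
Prod -> Type
Prod * Atom -> Type
Prod * Atom * Atom -> Type
Atom * Atom * Atom -> Type
b * Atom * Atom -> Type
b * ( Type ) * Atom -> Type
b * ( Prod ) * Atom -> Type
b * ( Atom ) * Atom -> Type
b * ( b ) * Atom -> Type
b * ( b ) * ( Type ) -> Type
b * ( b ) * ( Prod ) -> Type
b * ( b ) * ( Atom ) -> Type
b * ( b ) * ( b ) -> Type
b * ( b ) * ( b ) -> Prod
b * ( b ) * ( b ) -> Atom
b * ( b ) * ( b ) -> a

[Type [Prod [Prod [Prod [Atom b]] * [Atom ( [Type [Prod [Atom b]]] )]] * [Atom ( [Type [Prod [Atom b]]] )]] -> [Type [Prod [Atom a]]]]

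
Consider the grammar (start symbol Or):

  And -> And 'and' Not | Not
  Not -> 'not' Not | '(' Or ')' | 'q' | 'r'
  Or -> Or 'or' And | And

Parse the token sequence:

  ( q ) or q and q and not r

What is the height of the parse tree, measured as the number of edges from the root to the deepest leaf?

[Or [Or [And [Not ( [Or [And [Not q]]] )]]] or [And [And [And [Not q]] and [Not q]] and [Not not [Not r]]]]

7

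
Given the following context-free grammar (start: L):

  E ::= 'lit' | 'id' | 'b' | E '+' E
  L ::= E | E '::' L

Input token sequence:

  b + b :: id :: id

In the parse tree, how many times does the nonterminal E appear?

[L [E [E b] + [E b]] :: [L [E id] :: [L [E id]]]]

5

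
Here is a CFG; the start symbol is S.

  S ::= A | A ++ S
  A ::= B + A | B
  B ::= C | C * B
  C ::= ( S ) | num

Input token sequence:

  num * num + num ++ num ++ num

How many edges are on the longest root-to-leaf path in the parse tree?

6

[S [A [B [C num] * [B [C num]]] + [A [B [C num]]]] ++ [S [A [B [C num]]] ++ [S [A [B [C num]]]]]]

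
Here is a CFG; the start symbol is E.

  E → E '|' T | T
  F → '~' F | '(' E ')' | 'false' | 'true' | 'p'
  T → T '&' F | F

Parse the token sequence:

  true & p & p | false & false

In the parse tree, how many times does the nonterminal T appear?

[E [E [T [T [T [F true]] & [F p]] & [F p]]] | [T [T [F false]] & [F false]]]

5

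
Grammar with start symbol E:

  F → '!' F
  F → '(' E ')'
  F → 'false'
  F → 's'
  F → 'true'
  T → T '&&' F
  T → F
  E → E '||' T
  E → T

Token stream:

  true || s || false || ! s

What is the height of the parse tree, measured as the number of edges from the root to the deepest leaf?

[E [E [E [E [T [F true]]] || [T [F s]]] || [T [F false]]] || [T [F ! [F s]]]]

6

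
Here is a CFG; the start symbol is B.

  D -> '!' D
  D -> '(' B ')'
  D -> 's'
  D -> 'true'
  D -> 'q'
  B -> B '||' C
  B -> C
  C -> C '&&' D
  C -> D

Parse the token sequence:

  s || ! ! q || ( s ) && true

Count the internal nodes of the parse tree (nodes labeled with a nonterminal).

16

[B [B [B [C [D s]]] || [C [D ! [D ! [D q]]]]] || [C [C [D ( [B [C [D s]]] )]] && [D true]]]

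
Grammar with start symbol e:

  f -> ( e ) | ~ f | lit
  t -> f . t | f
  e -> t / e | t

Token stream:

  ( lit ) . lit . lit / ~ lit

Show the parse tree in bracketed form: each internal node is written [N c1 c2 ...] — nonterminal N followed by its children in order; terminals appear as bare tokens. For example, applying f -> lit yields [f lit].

[e [t [f ( [e [t [f lit]]] )] . [t [f lit] . [t [f lit]]]] / [e [t [f ~ [f lit]]]]]

e
t / e
f . t / e
( e ) . t / e
( t ) . t / e
( f ) . t / e
( lit ) . t / e
( lit ) . f . t / e
( lit ) . lit . t / e
( lit ) . lit . f / e
( lit ) . lit . lit / e
( lit ) . lit . lit / t
( lit ) . lit . lit / f
( lit ) . lit . lit / ~ f
( lit ) . lit . lit / ~ lit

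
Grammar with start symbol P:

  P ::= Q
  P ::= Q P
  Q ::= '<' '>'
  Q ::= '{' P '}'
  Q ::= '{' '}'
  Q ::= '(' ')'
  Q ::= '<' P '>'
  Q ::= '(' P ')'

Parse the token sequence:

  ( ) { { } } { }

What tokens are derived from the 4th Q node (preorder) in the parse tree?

{ }

[P [Q ( )] [P [Q { [P [Q { }]] }] [P [Q { }]]]]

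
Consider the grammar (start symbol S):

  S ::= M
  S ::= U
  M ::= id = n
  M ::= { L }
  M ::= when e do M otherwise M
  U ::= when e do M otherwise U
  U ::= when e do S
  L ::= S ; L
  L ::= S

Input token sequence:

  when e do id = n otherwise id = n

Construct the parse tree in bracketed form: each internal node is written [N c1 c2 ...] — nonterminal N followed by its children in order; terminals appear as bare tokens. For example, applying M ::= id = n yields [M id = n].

S
M
when e do M otherwise M
when e do id = n otherwise M
when e do id = n otherwise id = n

[S [M when e do [M id = n] otherwise [M id = n]]]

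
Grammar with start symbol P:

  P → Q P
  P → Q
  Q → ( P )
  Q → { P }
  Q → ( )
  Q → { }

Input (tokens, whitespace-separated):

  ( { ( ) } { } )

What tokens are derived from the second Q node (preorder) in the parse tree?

[P [Q ( [P [Q { [P [Q ( )]] }] [P [Q { }]]] )]]

{ ( ) }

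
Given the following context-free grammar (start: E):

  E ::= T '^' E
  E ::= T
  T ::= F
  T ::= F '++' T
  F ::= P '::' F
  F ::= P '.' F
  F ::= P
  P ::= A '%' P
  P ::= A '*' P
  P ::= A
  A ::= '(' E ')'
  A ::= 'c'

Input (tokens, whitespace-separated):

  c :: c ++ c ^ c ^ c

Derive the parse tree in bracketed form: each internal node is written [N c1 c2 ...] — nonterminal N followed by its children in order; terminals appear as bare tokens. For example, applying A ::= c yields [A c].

E
T ^ E
F ++ T ^ E
P :: F ++ T ^ E
A :: F ++ T ^ E
c :: F ++ T ^ E
c :: P ++ T ^ E
c :: A ++ T ^ E
c :: c ++ T ^ E
c :: c ++ F ^ E
c :: c ++ P ^ E
c :: c ++ A ^ E
c :: c ++ c ^ E
c :: c ++ c ^ T ^ E
c :: c ++ c ^ F ^ E
c :: c ++ c ^ P ^ E
c :: c ++ c ^ A ^ E
c :: c ++ c ^ c ^ E
c :: c ++ c ^ c ^ T
c :: c ++ c ^ c ^ F
c :: c ++ c ^ c ^ P
c :: c ++ c ^ c ^ A
c :: c ++ c ^ c ^ c

[E [T [F [P [A c]] :: [F [P [A c]]]] ++ [T [F [P [A c]]]]] ^ [E [T [F [P [A c]]]] ^ [E [T [F [P [A c]]]]]]]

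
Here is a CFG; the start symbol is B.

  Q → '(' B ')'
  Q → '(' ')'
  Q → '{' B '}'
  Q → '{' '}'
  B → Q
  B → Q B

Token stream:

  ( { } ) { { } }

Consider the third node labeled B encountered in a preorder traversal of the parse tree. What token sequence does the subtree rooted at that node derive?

{ { } }

[B [Q ( [B [Q { }]] )] [B [Q { [B [Q { }]] }]]]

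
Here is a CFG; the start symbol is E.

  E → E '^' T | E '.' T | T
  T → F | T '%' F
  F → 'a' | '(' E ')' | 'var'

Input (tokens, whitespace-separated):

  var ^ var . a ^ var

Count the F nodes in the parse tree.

[E [E [E [E [T [F var]]] ^ [T [F var]]] . [T [F a]]] ^ [T [F var]]]

4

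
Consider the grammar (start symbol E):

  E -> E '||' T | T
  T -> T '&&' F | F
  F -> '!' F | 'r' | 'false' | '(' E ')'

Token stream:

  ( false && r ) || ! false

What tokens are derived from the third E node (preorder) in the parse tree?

false && r

[E [E [T [F ( [E [T [T [F false]] && [F r]]] )]]] || [T [F ! [F false]]]]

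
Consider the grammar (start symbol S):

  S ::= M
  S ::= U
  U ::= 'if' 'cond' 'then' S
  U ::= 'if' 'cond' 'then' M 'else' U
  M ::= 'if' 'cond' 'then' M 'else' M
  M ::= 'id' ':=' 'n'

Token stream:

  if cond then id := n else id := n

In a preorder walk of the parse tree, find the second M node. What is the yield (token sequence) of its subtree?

[S [M if cond then [M id := n] else [M id := n]]]

id := n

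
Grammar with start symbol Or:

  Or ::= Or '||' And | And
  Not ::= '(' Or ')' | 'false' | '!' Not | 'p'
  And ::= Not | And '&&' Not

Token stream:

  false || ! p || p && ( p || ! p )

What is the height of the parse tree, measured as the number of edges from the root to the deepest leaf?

[Or [Or [Or [And [Not false]]] || [And [Not ! [Not p]]]] || [And [And [Not p]] && [Not ( [Or [Or [And [Not p]]] || [And [Not ! [Not p]]]] )]]]

7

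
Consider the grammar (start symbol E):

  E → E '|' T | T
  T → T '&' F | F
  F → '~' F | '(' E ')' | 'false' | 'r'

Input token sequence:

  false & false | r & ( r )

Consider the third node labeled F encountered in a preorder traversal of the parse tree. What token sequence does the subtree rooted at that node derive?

r

[E [E [T [T [F false]] & [F false]]] | [T [T [F r]] & [F ( [E [T [F r]]] )]]]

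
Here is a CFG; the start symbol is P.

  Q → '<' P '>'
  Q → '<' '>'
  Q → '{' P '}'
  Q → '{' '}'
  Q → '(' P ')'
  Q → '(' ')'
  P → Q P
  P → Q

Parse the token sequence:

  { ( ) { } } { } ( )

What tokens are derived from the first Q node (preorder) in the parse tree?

{ ( ) { } }

[P [Q { [P [Q ( )] [P [Q { }]]] }] [P [Q { }] [P [Q ( )]]]]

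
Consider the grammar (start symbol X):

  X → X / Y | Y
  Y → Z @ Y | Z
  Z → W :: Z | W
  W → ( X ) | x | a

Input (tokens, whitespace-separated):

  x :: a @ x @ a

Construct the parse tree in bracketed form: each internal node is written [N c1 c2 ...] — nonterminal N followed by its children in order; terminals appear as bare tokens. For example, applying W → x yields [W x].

X
Y
Z @ Y
W :: Z @ Y
x :: Z @ Y
x :: W @ Y
x :: a @ Y
x :: a @ Z @ Y
x :: a @ W @ Y
x :: a @ x @ Y
x :: a @ x @ Z
x :: a @ x @ W
x :: a @ x @ a

[X [Y [Z [W x] :: [Z [W a]]] @ [Y [Z [W x]] @ [Y [Z [W a]]]]]]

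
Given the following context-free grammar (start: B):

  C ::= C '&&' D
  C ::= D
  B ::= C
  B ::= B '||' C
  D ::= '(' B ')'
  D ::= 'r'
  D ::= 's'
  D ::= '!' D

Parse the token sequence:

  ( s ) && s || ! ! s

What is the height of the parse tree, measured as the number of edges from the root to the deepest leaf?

8

[B [B [C [C [D ( [B [C [D s]]] )]] && [D s]]] || [C [D ! [D ! [D s]]]]]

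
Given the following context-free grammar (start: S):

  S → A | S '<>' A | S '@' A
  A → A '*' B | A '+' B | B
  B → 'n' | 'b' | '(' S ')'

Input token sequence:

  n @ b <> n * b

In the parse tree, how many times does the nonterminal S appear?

[S [S [S [A [B n]]] @ [A [B b]]] <> [A [A [B n]] * [B b]]]

3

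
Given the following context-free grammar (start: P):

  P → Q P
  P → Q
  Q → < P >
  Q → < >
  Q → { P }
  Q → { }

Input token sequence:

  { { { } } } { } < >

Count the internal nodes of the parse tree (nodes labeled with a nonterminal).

[P [Q { [P [Q { [P [Q { }]] }]] }] [P [Q { }] [P [Q < >]]]]

10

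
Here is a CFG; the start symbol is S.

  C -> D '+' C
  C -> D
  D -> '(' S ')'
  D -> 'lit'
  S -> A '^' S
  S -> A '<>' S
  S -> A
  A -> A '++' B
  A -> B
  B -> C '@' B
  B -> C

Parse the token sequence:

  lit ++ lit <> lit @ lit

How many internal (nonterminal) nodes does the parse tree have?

17

[S [A [A [B [C [D lit]]]] ++ [B [C [D lit]]]] <> [S [A [B [C [D lit]] @ [B [C [D lit]]]]]]]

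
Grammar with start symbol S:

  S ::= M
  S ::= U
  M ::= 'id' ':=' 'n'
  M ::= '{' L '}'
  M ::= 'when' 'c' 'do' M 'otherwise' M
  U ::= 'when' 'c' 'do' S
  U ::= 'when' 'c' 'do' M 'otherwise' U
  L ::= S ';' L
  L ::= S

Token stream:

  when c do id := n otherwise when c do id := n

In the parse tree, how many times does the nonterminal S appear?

2

[S [U when c do [M id := n] otherwise [U when c do [S [M id := n]]]]]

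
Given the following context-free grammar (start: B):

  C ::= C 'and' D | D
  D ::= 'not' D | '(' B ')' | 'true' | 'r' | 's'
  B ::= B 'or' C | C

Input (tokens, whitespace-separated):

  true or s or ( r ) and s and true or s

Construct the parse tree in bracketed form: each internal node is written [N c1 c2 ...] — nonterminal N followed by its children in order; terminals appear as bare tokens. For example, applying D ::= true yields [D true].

B
B or C
B or C or C
B or C or C or C
C or C or C or C
D or C or C or C
true or C or C or C
true or D or C or C
true or s or C or C
true or s or C and D or C
true or s or C and D and D or C
true or s or D and D and D or C
true or s or ( B ) and D and D or C
true or s or ( C ) and D and D or C
true or s or ( D ) and D and D or C
true or s or ( r ) and D and D or C
true or s or ( r ) and s and D or C
true or s or ( r ) and s and true or C
true or s or ( r ) and s and true or D
true or s or ( r ) and s and true or s

[B [B [B [B [C [D true]]] or [C [D s]]] or [C [C [C [D ( [B [C [D r]]] )]] and [D s]] and [D true]]] or [C [D s]]]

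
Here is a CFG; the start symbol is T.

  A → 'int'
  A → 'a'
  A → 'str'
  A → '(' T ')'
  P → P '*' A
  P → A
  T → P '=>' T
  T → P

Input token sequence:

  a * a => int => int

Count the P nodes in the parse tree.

4

[T [P [P [A a]] * [A a]] => [T [P [A int]] => [T [P [A int]]]]]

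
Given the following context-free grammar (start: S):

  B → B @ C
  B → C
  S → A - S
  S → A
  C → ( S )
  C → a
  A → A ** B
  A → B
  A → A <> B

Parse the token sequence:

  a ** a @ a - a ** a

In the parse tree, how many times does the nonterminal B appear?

5

[S [A [A [B [C a]]] ** [B [B [C a]] @ [C a]]] - [S [A [A [B [C a]]] ** [B [C a]]]]]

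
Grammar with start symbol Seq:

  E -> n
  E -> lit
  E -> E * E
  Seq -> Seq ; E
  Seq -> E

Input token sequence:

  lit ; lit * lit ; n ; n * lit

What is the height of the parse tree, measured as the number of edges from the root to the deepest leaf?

[Seq [Seq [Seq [Seq [E lit]] ; [E [E lit] * [E lit]]] ; [E n]] ; [E [E n] * [E lit]]]

5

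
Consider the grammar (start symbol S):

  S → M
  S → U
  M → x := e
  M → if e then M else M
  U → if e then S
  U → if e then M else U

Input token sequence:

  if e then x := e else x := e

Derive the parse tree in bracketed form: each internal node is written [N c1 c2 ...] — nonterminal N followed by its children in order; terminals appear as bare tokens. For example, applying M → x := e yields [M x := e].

S
M
if e then M else M
if e then x := e else M
if e then x := e else x := e

[S [M if e then [M x := e] else [M x := e]]]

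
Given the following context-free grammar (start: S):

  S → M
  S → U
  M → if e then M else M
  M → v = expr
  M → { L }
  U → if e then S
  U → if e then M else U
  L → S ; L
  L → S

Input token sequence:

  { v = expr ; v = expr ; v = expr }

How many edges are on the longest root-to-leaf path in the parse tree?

7

[S [M { [L [S [M v = expr]] ; [L [S [M v = expr]] ; [L [S [M v = expr]]]]] }]]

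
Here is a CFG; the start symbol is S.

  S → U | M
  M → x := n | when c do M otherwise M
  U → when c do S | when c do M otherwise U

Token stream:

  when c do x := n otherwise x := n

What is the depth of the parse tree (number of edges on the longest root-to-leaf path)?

[S [M when c do [M x := n] otherwise [M x := n]]]

3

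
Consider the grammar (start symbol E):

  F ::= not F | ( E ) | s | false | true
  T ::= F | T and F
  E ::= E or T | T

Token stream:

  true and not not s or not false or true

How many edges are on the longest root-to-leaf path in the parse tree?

[E [E [E [T [T [F true]] and [F not [F not [F s]]]]] or [T [F not [F false]]]] or [T [F true]]]

7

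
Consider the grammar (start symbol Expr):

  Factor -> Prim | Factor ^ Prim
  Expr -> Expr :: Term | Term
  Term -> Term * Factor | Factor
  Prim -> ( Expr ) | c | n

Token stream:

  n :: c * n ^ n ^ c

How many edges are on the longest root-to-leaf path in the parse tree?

6

[Expr [Expr [Term [Factor [Prim n]]]] :: [Term [Term [Factor [Prim c]]] * [Factor [Factor [Factor [Prim n]] ^ [Prim n]] ^ [Prim c]]]]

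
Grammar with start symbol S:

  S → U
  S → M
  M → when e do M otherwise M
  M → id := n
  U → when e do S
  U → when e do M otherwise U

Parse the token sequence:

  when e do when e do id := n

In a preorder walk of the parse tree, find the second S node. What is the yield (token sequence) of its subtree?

[S [U when e do [S [U when e do [S [M id := n]]]]]]

when e do id := n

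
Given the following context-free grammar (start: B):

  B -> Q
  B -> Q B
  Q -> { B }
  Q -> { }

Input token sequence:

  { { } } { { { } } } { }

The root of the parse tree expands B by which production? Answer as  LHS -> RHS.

B -> Q B

[B [Q { [B [Q { }]] }] [B [Q { [B [Q { [B [Q { }]] }]] }] [B [Q { }]]]]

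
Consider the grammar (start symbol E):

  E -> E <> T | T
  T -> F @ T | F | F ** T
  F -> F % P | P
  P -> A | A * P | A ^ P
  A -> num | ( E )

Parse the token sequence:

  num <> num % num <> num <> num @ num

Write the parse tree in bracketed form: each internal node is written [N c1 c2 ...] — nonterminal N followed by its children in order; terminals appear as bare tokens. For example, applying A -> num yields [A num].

[E [E [E [E [T [F [P [A num]]]]] <> [T [F [F [P [A num]]] % [P [A num]]]]] <> [T [F [P [A num]]]]] <> [T [F [P [A num]]] @ [T [F [P [A num]]]]]]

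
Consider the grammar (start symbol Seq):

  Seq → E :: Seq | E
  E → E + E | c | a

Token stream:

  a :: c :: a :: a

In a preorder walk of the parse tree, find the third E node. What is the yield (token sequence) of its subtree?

a

[Seq [E a] :: [Seq [E c] :: [Seq [E a] :: [Seq [E a]]]]]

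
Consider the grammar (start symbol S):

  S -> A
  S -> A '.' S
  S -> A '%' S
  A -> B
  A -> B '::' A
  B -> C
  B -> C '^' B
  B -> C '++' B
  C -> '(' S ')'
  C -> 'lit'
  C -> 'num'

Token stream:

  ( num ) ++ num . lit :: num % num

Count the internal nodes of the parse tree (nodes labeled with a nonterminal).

[S [A [B [C ( [S [A [B [C num]]]] )] ++ [B [C num]]]] . [S [A [B [C lit]] :: [A [B [C num]]]] % [S [A [B [C num]]]]]]

21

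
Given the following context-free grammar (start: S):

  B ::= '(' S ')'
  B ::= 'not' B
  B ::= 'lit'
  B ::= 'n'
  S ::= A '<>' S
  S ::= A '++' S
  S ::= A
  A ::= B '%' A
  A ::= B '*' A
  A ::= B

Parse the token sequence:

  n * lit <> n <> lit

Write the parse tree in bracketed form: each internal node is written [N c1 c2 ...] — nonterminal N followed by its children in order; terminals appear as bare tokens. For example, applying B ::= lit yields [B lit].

S
A <> S
B * A <> S
n * A <> S
n * B <> S
n * lit <> S
n * lit <> A <> S
n * lit <> B <> S
n * lit <> n <> S
n * lit <> n <> A
n * lit <> n <> B
n * lit <> n <> lit

[S [A [B n] * [A [B lit]]] <> [S [A [B n]] <> [S [A [B lit]]]]]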